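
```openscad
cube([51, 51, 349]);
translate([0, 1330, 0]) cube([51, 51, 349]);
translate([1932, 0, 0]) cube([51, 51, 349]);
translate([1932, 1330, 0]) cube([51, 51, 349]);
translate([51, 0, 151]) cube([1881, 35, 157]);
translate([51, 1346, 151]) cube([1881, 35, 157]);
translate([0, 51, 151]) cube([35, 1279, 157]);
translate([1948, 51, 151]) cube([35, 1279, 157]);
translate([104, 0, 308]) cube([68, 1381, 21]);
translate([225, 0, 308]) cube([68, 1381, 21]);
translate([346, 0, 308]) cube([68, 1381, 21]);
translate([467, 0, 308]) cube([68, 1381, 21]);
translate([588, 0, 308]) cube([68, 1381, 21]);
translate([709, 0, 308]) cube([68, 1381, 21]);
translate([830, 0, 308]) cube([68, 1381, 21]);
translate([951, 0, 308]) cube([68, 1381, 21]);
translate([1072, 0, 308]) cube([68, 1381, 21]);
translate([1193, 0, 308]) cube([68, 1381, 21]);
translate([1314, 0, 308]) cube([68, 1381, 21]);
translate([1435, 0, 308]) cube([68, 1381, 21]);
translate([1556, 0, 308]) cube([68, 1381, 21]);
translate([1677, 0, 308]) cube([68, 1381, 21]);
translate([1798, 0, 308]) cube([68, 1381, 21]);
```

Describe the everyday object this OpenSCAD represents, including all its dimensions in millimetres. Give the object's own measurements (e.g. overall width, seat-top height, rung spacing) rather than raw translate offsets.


A bed frame 1983 mm long (x) by 1381 mm wide (y). Four 51×51 mm corner posts, 349 mm tall, at the corners of the footprint. Four rails of 35 mm thickness and 157 mm height run between adjacent posts with their undersides at z = 151 mm, their outer faces flush with the outside of the frame (the two x-running rails run between the posts' inner faces; the two y-running rails run between the posts' inner faces). 15 slats, each 68 mm wide (x) and 21 mm thick, lie across the top of the two x-running rails, running the full 1381 mm width of the frame in y; along x they sit between the end posts with a 53 mm gap after the −x posts and between neighbouring slats, leaving 66 mm before the +x posts.


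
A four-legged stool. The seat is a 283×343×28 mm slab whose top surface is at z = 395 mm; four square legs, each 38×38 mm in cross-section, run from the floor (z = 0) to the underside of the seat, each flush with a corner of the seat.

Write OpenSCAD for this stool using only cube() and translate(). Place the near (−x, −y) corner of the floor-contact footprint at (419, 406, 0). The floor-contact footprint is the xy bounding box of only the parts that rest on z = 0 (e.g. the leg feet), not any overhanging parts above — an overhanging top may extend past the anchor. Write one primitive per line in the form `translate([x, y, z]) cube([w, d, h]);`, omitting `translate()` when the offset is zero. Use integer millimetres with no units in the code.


translate([419, 406, 367]) cube([283, 343, 28]);
translate([419, 406, 0]) cube([38, 38, 367]);
translate([664, 406, 0]) cube([38, 38, 367]);
translate([419, 711, 0]) cube([38, 38, 367]);
translate([664, 711, 0]) cube([38, 38, 367]);


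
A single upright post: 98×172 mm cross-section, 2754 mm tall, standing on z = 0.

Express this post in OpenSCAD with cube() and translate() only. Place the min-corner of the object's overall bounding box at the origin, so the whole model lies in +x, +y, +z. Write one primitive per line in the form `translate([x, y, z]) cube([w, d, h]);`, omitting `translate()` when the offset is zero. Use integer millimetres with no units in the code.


cube([98, 172, 2754]);


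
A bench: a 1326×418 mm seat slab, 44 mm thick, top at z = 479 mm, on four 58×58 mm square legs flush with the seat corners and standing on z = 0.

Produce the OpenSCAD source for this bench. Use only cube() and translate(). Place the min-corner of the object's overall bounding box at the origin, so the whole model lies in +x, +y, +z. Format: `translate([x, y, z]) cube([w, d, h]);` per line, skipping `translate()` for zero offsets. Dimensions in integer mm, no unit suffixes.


// leg_h = 479 − 44 = 435
translate([0, 0, 435]) cube([1326, 418, 44]);
cube([58, 58, 435]);
translate([0, 360, 0]) cube([58, 58, 435]);
translate([1268, 0, 0]) cube([58, 58, 435]);
translate([1268, 360, 0]) cube([58, 58, 435]);


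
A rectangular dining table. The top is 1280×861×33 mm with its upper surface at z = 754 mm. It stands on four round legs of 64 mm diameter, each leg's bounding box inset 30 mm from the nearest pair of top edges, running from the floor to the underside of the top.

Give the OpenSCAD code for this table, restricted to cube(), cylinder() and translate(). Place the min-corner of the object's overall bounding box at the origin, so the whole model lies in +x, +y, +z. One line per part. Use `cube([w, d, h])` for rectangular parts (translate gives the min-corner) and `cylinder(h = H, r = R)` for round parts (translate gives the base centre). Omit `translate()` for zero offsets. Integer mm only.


translate([0, 0, 721]) cube([1280, 861, 33]);
translate([62, 62, 0]) cylinder(h = 721, r = 32);
translate([1218, 62, 0]) cylinder(h = 721, r = 32);
translate([62, 799, 0]) cylinder(h = 721, r = 32);
translate([1218, 799, 0]) cylinder(h = 721, r = 32);


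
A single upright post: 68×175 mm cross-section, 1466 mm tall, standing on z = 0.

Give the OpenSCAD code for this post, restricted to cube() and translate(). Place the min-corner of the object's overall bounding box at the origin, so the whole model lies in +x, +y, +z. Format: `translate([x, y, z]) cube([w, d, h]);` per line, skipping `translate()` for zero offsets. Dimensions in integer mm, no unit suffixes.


cube([68, 175, 1466]);


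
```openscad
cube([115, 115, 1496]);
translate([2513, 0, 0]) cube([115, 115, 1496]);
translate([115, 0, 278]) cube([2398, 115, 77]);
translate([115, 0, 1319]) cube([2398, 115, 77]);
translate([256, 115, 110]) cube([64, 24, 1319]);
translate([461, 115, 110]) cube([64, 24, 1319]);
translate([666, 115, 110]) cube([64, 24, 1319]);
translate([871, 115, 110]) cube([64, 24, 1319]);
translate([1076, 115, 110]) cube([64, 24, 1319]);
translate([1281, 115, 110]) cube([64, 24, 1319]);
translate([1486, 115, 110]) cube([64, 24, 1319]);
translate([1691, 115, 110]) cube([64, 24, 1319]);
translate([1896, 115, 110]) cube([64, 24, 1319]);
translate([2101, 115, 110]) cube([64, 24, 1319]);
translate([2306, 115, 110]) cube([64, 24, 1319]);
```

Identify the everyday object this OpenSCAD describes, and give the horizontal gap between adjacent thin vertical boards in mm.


A fence section. The picket gap is 141 mm.

Two posts, two rails, 11 pickets — a fence section. Span 2398 mm holds 11 pickets of 64 mm with 12 equal gaps: ⌊(2398 − 11·64) / 12⌋ = 141 mm.


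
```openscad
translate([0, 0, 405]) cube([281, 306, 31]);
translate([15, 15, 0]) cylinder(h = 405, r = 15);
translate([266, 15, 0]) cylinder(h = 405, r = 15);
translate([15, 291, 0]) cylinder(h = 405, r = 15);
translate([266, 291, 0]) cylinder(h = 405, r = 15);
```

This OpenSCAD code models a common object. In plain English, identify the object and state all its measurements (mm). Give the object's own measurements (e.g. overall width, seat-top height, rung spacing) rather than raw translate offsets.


A four-legged stool. The seat is a 281×306×31 mm slab whose top surface is at z = 436 mm; four round legs, each 30 mm in diameter, run from the floor (z = 0) to the underside of the seat, each leg's axis is inset half a diameter from the nearest pair of seat edges (so the leg's bounding box is flush with the corner).


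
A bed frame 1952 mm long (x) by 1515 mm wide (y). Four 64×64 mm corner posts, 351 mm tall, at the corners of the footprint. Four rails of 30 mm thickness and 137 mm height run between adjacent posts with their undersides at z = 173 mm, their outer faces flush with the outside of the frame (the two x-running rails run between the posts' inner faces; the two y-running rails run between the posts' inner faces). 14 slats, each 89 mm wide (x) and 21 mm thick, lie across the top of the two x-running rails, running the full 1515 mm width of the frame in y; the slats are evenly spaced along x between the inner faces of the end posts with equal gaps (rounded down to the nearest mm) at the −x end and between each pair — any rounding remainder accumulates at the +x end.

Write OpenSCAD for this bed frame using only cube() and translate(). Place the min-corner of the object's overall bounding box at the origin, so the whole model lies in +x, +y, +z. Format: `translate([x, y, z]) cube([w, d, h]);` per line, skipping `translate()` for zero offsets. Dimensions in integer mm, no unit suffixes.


cube([64, 64, 351]);
translate([0, 1451, 0]) cube([64, 64, 351]);
translate([1888, 0, 0]) cube([64, 64, 351]);
translate([1888, 1451, 0]) cube([64, 64, 351]);
translate([64, 0, 173]) cube([1824, 30, 137]);
translate([64, 1485, 173]) cube([1824, 30, 137]);
translate([0, 64, 173]) cube([30, 1387, 137]);
translate([1922, 64, 173]) cube([30, 1387, 137]);
translate([102, 0, 310]) cube([89, 1515, 21]);
translate([229, 0, 310]) cube([89, 1515, 21]);
translate([356, 0, 310]) cube([89, 1515, 21]);
translate([483, 0, 310]) cube([89, 1515, 21]);
translate([610, 0, 310]) cube([89, 1515, 21]);
translate([737, 0, 310]) cube([89, 1515, 21]);
translate([864, 0, 310]) cube([89, 1515, 21]);
translate([991, 0, 310]) cube([89, 1515, 21]);
translate([1118, 0, 310]) cube([89, 1515, 21]);
translate([1245, 0, 310]) cube([89, 1515, 21]);
translate([1372, 0, 310]) cube([89, 1515, 21]);
translate([1499, 0, 310]) cube([89, 1515, 21]);
translate([1626, 0, 310]) cube([89, 1515, 21]);
translate([1753, 0, 310]) cube([89, 1515, 21]);


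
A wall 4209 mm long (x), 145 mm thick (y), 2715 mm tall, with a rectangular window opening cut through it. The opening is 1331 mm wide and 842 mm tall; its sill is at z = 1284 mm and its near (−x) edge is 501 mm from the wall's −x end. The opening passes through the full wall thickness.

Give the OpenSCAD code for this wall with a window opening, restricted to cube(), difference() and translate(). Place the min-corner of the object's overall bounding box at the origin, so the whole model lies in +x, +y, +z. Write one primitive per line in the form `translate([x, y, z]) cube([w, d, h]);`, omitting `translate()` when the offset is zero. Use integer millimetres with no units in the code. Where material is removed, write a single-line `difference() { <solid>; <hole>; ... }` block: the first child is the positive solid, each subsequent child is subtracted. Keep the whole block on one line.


difference() { cube([4209, 145, 2715]); translate([501, 0, 1284]) cube([1331, 145, 842]); }


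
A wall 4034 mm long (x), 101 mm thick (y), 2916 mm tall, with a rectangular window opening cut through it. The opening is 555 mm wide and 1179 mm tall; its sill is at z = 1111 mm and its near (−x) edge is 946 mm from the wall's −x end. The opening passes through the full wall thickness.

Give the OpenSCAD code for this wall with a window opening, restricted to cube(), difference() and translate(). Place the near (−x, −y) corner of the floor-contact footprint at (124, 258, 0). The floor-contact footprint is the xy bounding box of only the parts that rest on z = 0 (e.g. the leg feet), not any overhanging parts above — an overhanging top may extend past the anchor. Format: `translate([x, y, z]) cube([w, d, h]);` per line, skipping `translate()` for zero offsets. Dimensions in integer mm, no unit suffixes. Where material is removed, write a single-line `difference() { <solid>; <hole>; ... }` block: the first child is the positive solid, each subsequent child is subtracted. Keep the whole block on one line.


difference() { translate([124, 258, 0]) cube([4034, 101, 2916]); translate([1070, 258, 1111]) cube([555, 101, 1179]); }


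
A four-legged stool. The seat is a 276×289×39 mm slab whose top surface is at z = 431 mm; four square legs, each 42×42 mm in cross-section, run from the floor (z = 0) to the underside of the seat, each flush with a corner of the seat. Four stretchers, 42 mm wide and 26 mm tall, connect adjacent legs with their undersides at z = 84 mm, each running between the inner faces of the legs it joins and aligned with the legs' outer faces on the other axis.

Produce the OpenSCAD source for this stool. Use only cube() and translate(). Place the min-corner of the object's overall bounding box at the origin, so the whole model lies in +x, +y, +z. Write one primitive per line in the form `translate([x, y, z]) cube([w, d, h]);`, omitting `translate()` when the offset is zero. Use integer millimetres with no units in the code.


translate([0, 0, 392]) cube([276, 289, 39]);
cube([42, 42, 392]);
translate([234, 0, 0]) cube([42, 42, 392]);
translate([0, 247, 0]) cube([42, 42, 392]);
translate([234, 247, 0]) cube([42, 42, 392]);
translate([42, 0, 84]) cube([192, 42, 26]);
translate([42, 247, 84]) cube([192, 42, 26]);
translate([0, 42, 84]) cube([42, 205, 26]);
translate([234, 42, 84]) cube([42, 205, 26]);


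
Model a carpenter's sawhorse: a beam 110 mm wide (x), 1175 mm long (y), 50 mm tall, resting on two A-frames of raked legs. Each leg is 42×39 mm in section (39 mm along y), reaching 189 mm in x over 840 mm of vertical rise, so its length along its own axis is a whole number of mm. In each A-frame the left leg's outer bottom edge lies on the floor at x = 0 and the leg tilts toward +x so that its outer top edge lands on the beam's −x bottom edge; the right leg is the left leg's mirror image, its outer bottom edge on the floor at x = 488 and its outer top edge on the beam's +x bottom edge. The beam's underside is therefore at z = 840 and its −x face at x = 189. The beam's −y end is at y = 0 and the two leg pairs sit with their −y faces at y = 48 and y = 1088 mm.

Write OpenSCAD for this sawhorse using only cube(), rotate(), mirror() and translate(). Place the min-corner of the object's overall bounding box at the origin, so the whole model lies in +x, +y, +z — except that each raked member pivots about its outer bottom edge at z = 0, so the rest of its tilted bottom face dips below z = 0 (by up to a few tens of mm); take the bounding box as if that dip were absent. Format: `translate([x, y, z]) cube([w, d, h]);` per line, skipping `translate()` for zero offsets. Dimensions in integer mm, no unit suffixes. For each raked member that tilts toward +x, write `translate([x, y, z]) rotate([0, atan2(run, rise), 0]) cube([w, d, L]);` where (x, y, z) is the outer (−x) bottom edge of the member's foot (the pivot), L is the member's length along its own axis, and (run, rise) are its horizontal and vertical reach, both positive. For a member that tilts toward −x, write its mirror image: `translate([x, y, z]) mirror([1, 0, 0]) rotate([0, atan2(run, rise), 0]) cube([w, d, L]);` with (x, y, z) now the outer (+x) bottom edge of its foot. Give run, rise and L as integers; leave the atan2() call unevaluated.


translate([189, 0, 840]) cube([110, 1175, 50]);
translate([0, 48, 0]) rotate([0, atan2(189, 840), 0]) cube([42, 39, 861]);
translate([488, 48, 0]) mirror([1, 0, 0]) rotate([0, atan2(189, 840), 0]) cube([42, 39, 861]);
translate([0, 1088, 0]) rotate([0, atan2(189, 840), 0]) cube([42, 39, 861]);
translate([488, 1088, 0]) mirror([1, 0, 0]) rotate([0, atan2(189, 840), 0]) cube([42, 39, 861]);


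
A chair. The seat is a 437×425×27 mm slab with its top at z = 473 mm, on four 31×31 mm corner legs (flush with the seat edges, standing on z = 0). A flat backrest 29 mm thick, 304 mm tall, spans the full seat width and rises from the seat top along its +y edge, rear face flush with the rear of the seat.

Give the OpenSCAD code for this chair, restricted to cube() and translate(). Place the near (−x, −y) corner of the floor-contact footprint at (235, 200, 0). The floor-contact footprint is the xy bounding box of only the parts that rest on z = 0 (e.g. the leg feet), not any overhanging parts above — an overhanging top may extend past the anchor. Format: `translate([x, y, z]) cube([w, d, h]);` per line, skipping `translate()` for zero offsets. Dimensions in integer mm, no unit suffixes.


translate([235, 200, 446]) cube([437, 425, 27]);
translate([235, 200, 0]) cube([31, 31, 446]);
translate([641, 200, 0]) cube([31, 31, 446]);
translate([235, 594, 0]) cube([31, 31, 446]);
translate([641, 594, 0]) cube([31, 31, 446]);
translate([235, 596, 473]) cube([437, 29, 304]);


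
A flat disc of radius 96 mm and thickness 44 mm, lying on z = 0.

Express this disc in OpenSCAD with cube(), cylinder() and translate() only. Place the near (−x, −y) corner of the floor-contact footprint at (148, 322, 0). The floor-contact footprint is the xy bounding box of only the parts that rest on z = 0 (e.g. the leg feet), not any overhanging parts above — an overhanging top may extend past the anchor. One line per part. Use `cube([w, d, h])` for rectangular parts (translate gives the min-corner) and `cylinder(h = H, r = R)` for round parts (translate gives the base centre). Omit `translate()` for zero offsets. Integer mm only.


translate([244, 418, 0]) cylinder(h = 44, r = 96);


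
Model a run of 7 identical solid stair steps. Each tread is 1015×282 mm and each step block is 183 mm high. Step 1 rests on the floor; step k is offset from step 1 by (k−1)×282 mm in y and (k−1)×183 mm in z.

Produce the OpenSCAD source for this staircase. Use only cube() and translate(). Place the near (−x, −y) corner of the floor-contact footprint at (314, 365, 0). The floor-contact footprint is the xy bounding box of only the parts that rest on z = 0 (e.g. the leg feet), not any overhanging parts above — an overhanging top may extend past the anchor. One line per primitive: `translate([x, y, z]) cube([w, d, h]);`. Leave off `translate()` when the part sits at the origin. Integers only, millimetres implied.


translate([314, 365, 0]) cube([1015, 282, 183]);
translate([314, 647, 183]) cube([1015, 282, 183]);
translate([314, 929, 366]) cube([1015, 282, 183]);
translate([314, 1211, 549]) cube([1015, 282, 183]);
translate([314, 1493, 732]) cube([1015, 282, 183]);
translate([314, 1775, 915]) cube([1015, 282, 183]);
translate([314, 2057, 1098]) cube([1015, 282, 183]);


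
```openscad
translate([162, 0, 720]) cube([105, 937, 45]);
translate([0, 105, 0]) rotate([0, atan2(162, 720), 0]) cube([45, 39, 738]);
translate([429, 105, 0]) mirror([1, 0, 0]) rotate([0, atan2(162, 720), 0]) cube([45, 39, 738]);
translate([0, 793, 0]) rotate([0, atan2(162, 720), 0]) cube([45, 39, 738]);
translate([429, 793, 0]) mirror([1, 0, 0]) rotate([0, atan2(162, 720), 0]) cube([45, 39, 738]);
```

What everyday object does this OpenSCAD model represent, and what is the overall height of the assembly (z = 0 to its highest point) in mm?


A sawhorse. The overall height is 765 mm.

A beam across two mirrored pairs of raked legs — a sawhorse. The beam's underside is at z = 720 (matching the legs' vertical rise in atan2(162, 720)) and the beam is 45 mm tall, so its top is at 720 + 45 = 765 mm. The raked legs top out at the beam's underside, so that is the highest point.


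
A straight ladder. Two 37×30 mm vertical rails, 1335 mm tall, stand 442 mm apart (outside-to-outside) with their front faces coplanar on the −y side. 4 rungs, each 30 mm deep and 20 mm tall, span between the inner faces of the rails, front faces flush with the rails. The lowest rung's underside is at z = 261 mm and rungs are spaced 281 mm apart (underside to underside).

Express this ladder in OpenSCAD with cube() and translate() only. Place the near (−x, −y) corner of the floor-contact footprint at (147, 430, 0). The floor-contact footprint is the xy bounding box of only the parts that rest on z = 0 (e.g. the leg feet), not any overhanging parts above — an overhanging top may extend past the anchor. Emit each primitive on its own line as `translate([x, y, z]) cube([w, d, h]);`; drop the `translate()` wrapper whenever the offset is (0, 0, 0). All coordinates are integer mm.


translate([147, 430, 0]) cube([37, 30, 1335]);
translate([552, 430, 0]) cube([37, 30, 1335]);
translate([184, 430, 261]) cube([368, 30, 20]);
translate([184, 430, 542]) cube([368, 30, 20]);
translate([184, 430, 823]) cube([368, 30, 20]);
translate([184, 430, 1104]) cube([368, 30, 20]);


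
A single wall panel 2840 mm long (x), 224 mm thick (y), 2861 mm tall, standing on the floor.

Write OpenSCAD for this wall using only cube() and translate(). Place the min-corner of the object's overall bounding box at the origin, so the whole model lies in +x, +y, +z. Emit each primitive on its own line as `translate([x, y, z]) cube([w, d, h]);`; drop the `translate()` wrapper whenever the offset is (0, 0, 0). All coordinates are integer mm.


cube([2840, 224, 2861]);


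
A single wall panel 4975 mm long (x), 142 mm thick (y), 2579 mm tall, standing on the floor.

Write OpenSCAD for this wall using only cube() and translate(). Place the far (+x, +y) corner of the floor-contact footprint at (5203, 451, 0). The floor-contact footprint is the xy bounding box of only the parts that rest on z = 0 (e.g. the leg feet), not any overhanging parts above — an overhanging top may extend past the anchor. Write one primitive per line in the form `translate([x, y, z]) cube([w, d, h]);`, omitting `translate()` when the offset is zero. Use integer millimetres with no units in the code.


translate([228, 309, 0]) cube([4975, 142, 2579]);


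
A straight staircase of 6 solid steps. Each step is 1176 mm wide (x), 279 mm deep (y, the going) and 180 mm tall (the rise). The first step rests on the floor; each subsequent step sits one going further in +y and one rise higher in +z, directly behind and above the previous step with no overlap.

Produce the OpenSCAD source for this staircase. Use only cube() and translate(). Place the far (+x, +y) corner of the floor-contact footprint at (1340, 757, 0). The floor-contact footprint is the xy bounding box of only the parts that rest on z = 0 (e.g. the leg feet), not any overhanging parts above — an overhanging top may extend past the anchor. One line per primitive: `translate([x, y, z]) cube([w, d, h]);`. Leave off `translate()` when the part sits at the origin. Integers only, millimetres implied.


translate([164, 478, 0]) cube([1176, 279, 180]);
translate([164, 757, 180]) cube([1176, 279, 180]);
translate([164, 1036, 360]) cube([1176, 279, 180]);
translate([164, 1315, 540]) cube([1176, 279, 180]);
translate([164, 1594, 720]) cube([1176, 279, 180]);
translate([164, 1873, 900]) cube([1176, 279, 180]);


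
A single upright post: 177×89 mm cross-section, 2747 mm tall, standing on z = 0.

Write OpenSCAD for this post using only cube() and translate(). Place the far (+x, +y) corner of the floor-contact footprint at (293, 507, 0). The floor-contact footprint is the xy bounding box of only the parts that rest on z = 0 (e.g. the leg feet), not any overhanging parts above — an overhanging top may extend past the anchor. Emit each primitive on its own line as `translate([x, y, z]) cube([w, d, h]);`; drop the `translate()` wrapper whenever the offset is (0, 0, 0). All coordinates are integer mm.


translate([116, 418, 0]) cube([177, 89, 2747]);


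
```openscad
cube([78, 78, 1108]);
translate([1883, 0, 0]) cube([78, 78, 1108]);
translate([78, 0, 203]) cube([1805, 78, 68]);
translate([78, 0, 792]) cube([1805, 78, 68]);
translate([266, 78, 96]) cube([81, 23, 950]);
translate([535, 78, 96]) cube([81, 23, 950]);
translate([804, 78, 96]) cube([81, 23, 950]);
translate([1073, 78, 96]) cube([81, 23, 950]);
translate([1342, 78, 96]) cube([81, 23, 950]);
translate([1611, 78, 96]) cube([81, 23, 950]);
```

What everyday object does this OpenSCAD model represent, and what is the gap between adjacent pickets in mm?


A fence section. The picket gap is 188 mm.

Two posts, two rails, 6 pickets — a fence section. Span 1805 mm holds 6 pickets of 81 mm with 7 equal gaps: ⌊(1805 − 6·81) / 7⌋ = 188 mm.


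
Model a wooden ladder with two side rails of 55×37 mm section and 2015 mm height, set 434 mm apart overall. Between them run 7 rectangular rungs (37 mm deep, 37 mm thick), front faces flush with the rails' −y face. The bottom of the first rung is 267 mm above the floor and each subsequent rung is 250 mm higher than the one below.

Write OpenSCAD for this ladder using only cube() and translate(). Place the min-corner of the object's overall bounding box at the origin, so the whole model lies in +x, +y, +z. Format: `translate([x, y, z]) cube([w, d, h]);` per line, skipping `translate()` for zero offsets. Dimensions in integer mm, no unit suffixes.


// rung span = 434 - 2*55 = 324
// rung[k] z = 267 + k*250
cube([55, 37, 2015]);
translate([379, 0, 0]) cube([55, 37, 2015]);
translate([55, 0, 267]) cube([324, 37, 37]);
translate([55, 0, 517]) cube([324, 37, 37]);
translate([55, 0, 767]) cube([324, 37, 37]);
translate([55, 0, 1017]) cube([324, 37, 37]);
translate([55, 0, 1267]) cube([324, 37, 37]);
translate([55, 0, 1517]) cube([324, 37, 37]);
translate([55, 0, 1767]) cube([324, 37, 37]);


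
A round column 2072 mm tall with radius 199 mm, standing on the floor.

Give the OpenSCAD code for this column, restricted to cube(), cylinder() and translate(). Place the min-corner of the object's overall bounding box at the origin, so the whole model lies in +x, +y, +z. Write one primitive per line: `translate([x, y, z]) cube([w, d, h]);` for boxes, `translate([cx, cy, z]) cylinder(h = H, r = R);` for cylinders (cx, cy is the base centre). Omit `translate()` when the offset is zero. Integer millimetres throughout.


translate([199, 199, 0]) cylinder(h = 2072, r = 199);


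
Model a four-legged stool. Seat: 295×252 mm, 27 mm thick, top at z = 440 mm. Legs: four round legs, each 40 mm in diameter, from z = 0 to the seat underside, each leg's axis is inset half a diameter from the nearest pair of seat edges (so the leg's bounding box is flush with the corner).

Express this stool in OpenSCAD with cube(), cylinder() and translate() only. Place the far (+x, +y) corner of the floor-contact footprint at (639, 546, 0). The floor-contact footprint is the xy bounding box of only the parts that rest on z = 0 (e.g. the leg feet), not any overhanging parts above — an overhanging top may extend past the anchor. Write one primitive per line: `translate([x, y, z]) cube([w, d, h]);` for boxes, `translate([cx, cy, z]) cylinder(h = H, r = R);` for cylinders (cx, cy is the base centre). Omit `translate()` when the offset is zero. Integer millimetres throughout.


translate([344, 294, 413]) cube([295, 252, 27]);
translate([364, 314, 0]) cylinder(h = 413, r = 20);
translate([619, 314, 0]) cylinder(h = 413, r = 20);
translate([364, 526, 0]) cylinder(h = 413, r = 20);
translate([619, 526, 0]) cylinder(h = 413, r = 20);


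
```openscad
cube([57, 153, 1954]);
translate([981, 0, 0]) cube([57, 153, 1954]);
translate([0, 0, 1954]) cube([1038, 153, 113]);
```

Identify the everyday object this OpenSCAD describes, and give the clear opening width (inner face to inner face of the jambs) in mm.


A door frame. The clear opening width is 924 mm.

Two 1954 mm tall posts with a header on top — a door frame. The left jamb is 57 mm wide at x = 0; the right jamb starts at x = 981. The clear opening is 981 − 57 = 924 mm.


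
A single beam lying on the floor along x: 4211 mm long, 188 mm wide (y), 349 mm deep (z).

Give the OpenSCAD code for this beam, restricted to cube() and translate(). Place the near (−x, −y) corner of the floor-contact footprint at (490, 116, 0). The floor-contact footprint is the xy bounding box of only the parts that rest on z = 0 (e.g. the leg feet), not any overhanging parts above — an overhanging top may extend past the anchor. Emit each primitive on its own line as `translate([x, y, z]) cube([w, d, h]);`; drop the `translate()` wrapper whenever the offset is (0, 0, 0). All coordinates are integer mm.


translate([490, 116, 0]) cube([4211, 188, 349]);


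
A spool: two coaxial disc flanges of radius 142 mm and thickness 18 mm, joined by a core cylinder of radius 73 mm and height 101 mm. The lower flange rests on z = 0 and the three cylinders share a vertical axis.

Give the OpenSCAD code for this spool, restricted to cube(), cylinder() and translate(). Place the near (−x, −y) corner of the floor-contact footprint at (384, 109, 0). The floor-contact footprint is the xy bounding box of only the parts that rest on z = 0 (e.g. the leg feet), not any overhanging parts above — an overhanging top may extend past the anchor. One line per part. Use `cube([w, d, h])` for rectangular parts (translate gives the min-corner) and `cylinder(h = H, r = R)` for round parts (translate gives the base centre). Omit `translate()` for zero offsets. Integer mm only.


translate([526, 251, 0]) cylinder(h = 18, r = 142);
translate([526, 251, 18]) cylinder(h = 101, r = 73);
translate([526, 251, 119]) cylinder(h = 18, r = 142);


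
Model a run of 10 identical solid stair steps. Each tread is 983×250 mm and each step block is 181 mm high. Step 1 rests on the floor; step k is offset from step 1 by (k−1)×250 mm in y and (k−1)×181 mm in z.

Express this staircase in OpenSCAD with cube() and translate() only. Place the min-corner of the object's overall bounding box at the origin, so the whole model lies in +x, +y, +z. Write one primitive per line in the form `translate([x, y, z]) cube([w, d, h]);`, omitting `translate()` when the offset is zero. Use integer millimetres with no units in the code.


cube([983, 250, 181]);
translate([0, 250, 181]) cube([983, 250, 181]);
translate([0, 500, 362]) cube([983, 250, 181]);
translate([0, 750, 543]) cube([983, 250, 181]);
translate([0, 1000, 724]) cube([983, 250, 181]);
translate([0, 1250, 905]) cube([983, 250, 181]);
translate([0, 1500, 1086]) cube([983, 250, 181]);
translate([0, 1750, 1267]) cube([983, 250, 181]);
translate([0, 2000, 1448]) cube([983, 250, 181]);
translate([0, 2250, 1629]) cube([983, 250, 181]);


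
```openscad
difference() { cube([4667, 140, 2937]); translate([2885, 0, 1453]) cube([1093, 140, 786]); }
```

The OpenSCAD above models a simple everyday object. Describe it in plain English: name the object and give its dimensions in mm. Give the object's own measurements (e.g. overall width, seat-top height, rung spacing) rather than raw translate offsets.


A wall 4667 mm long (x), 140 mm thick (y), 2937 mm tall, with a rectangular window opening cut through it. The opening is 1093 mm wide and 786 mm tall; its sill is at z = 1453 mm and its near (−x) edge is 2885 mm from the wall's −x end. The opening passes through the full wall thickness.


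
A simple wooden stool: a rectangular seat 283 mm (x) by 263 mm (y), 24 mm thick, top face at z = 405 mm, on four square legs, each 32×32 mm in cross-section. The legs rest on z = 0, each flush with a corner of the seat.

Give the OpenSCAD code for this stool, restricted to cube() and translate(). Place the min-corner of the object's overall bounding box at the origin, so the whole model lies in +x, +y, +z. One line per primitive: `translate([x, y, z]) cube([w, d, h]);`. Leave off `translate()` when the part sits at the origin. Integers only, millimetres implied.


translate([0, 0, 381]) cube([283, 263, 24]);
cube([32, 32, 381]);
translate([251, 0, 0]) cube([32, 32, 381]);
translate([0, 231, 0]) cube([32, 32, 381]);
translate([251, 231, 0]) cube([32, 32, 381]);


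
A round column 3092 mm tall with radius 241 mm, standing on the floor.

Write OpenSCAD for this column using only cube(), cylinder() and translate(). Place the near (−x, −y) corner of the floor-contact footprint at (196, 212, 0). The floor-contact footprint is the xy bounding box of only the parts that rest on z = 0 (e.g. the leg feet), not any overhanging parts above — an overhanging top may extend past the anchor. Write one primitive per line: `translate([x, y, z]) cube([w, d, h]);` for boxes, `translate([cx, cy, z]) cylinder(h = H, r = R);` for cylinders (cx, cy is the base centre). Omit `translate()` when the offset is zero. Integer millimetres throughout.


translate([437, 453, 0]) cylinder(h = 3092, r = 241);


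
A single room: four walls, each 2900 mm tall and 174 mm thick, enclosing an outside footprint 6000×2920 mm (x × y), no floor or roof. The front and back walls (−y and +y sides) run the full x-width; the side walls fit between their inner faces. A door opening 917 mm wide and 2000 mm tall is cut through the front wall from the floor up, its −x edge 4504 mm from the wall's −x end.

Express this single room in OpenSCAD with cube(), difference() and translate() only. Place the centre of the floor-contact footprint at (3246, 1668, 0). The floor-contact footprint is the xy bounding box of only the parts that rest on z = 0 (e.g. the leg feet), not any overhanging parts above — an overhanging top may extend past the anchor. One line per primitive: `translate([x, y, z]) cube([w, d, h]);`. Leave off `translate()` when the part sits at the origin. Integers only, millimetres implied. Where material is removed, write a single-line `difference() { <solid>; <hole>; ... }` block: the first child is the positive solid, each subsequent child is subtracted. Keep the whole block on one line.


difference() { translate([246, 208, 0]) cube([6000, 174, 2900]); translate([4750, 208, 0]) cube([917, 174, 2000]); }
translate([246, 2954, 0]) cube([6000, 174, 2900]);
translate([246, 382, 0]) cube([174, 2572, 2900]);
translate([6072, 382, 0]) cube([174, 2572, 2900]);


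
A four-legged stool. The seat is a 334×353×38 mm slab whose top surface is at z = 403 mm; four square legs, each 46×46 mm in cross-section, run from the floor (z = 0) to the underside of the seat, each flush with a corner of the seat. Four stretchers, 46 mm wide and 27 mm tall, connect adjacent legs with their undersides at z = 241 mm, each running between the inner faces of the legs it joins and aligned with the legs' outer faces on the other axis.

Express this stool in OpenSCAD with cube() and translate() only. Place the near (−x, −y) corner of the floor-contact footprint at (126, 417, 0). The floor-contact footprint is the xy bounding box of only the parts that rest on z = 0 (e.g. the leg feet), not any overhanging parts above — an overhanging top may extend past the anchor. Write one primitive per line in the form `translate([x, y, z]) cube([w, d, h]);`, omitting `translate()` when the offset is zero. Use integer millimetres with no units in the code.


translate([126, 417, 365]) cube([334, 353, 38]);
translate([126, 417, 0]) cube([46, 46, 365]);
translate([414, 417, 0]) cube([46, 46, 365]);
translate([126, 724, 0]) cube([46, 46, 365]);
translate([414, 724, 0]) cube([46, 46, 365]);
translate([172, 417, 241]) cube([242, 46, 27]);
translate([172, 724, 241]) cube([242, 46, 27]);
translate([126, 463, 241]) cube([46, 261, 27]);
translate([414, 463, 241]) cube([46, 261, 27]);


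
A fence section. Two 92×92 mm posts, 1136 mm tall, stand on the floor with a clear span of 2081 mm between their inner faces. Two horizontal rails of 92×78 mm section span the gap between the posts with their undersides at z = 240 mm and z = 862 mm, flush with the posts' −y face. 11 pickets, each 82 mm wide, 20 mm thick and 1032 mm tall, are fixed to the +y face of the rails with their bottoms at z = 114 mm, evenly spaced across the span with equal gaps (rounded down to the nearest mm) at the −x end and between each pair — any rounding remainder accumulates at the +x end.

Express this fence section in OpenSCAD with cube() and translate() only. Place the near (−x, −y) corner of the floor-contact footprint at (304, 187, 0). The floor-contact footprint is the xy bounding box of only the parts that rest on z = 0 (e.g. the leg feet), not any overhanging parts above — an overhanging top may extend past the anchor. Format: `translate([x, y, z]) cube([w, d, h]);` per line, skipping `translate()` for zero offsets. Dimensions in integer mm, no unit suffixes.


translate([304, 187, 0]) cube([92, 92, 1136]);
translate([2477, 187, 0]) cube([92, 92, 1136]);
translate([396, 187, 240]) cube([2081, 92, 78]);
translate([396, 187, 862]) cube([2081, 92, 78]);
translate([494, 279, 114]) cube([82, 20, 1032]);
translate([674, 279, 114]) cube([82, 20, 1032]);
translate([854, 279, 114]) cube([82, 20, 1032]);
translate([1034, 279, 114]) cube([82, 20, 1032]);
translate([1214, 279, 114]) cube([82, 20, 1032]);
translate([1394, 279, 114]) cube([82, 20, 1032]);
translate([1574, 279, 114]) cube([82, 20, 1032]);
translate([1754, 279, 114]) cube([82, 20, 1032]);
translate([1934, 279, 114]) cube([82, 20, 1032]);
translate([2114, 279, 114]) cube([82, 20, 1032]);
translate([2294, 279, 114]) cube([82, 20, 1032]);


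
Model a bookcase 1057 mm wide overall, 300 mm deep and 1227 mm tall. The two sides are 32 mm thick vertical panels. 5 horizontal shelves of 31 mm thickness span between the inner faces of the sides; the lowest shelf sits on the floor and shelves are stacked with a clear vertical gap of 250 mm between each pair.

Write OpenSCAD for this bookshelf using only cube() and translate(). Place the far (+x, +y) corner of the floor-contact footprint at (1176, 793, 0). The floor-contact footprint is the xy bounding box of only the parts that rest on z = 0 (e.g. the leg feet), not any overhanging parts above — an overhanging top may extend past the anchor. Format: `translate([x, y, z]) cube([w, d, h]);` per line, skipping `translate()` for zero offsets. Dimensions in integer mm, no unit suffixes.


translate([119, 493, 0]) cube([32, 300, 1227]);
translate([1144, 493, 0]) cube([32, 300, 1227]);
translate([151, 493, 0]) cube([993, 300, 31]);
translate([151, 493, 281]) cube([993, 300, 31]);
translate([151, 493, 562]) cube([993, 300, 31]);
translate([151, 493, 843]) cube([993, 300, 31]);
translate([151, 493, 1124]) cube([993, 300, 31]);


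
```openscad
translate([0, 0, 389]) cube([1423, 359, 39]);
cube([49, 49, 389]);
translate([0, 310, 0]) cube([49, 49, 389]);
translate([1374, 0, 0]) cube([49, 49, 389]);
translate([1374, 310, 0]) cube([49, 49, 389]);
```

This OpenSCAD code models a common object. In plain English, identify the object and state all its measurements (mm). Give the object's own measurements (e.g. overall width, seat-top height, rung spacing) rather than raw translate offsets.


A long wooden bench with a 1423 mm (x) × 359 mm (y) seat, 39 mm thick, its top surface 428 mm above the floor. Four 49 mm square legs at the seat corners, flush with the edges, run from z = 0 to the seat underside.


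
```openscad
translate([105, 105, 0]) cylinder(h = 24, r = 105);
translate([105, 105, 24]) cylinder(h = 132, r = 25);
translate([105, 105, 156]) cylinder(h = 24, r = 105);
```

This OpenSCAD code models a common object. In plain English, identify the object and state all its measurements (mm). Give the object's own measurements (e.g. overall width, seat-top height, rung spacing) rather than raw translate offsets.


A spool: two coaxial disc flanges of radius 105 mm and thickness 24 mm, joined by a core cylinder of radius 25 mm and height 132 mm. The lower flange rests on z = 0 and the three cylinders share a vertical axis.


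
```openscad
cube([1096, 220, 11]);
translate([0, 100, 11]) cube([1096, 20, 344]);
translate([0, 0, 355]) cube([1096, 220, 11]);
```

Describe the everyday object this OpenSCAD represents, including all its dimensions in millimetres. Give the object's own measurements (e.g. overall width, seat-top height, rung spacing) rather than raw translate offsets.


An I-beam lying along x, 1096 mm long. Overall section height 366 mm. Two flanges 220 mm wide (y) and 11 mm thick, one on the floor and one at the top; a web 20 mm thick runs between them, centred on the flange width.


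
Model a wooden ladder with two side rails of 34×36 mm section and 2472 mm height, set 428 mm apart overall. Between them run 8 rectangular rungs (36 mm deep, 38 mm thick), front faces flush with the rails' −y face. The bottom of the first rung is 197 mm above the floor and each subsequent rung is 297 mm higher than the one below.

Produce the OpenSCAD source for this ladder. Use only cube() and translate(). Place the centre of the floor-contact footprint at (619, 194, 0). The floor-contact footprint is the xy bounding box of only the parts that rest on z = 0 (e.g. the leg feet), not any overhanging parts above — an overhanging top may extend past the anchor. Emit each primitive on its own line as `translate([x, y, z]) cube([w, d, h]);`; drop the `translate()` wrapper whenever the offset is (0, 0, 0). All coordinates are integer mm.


translate([405, 176, 0]) cube([34, 36, 2472]);
translate([799, 176, 0]) cube([34, 36, 2472]);
translate([439, 176, 197]) cube([360, 36, 38]);
translate([439, 176, 494]) cube([360, 36, 38]);
translate([439, 176, 791]) cube([360, 36, 38]);
translate([439, 176, 1088]) cube([360, 36, 38]);
translate([439, 176, 1385]) cube([360, 36, 38]);
translate([439, 176, 1682]) cube([360, 36, 38]);
translate([439, 176, 1979]) cube([360, 36, 38]);
translate([439, 176, 2276]) cube([360, 36, 38]);
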